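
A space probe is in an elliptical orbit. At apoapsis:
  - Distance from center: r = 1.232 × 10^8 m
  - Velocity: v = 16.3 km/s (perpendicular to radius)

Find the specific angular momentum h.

Convert to SI: v = 16.3 km/s = 16300 m/s.
With v perpendicular to r, h = r · v.
h = 1.232e+08 · 16300 m²/s ≈ 2.008e+12 m²/s.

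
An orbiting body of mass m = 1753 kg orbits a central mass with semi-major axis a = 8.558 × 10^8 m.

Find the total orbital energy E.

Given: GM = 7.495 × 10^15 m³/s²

E = −GMm / (2a).
E = −7.495e+15 · 1753 / (2 · 8.558e+08) J ≈ -7.676e+09 J = -7.676 GJ.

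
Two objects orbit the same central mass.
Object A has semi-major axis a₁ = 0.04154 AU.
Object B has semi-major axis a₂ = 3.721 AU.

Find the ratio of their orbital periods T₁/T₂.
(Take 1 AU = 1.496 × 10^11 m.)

Convert to SI: a₁ = 0.04154 AU = 6.21438e+09 m; a₂ = 3.721 AU = 5.56662e+11 m.
From Kepler's third law, (T₁/T₂)² = (a₁/a₂)³, so T₁/T₂ = (a₁/a₂)^(3/2).
a₁/a₂ = 6.21438e+09 / 5.56662e+11 = 0.0111637.
T₁/T₂ = (0.0111637)^(3/2) ≈ 0.00118.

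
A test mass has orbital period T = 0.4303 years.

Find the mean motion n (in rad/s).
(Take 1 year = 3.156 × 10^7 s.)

Convert to SI: T = 0.4303 years = 1.35803e+07 s.
n = 2π / T.
n = 2π / 1.35803e+07 s ≈ 4.627e-07 rad/s.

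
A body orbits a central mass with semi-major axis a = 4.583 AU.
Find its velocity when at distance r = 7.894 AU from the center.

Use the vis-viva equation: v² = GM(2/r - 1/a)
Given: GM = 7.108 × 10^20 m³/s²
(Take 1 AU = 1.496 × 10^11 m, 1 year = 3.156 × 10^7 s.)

Convert to SI: a = 4.583 AU = 6.85617e+11 m; r = 7.894 AU = 1.18094e+12 m.
Vis-viva: v = √(GM · (2/r − 1/a)).
2/r − 1/a = 2/1.18094e+12 − 1/6.85617e+11 = 2.35022e-13 m⁻¹.
v = √(7.108e+20 · 2.35022e-13) m/s ≈ 1.292e+04 m/s = 2.727 AU/year.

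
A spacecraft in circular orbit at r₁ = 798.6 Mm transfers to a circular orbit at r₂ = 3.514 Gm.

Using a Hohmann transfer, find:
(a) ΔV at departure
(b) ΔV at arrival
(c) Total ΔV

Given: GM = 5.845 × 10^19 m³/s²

Convert to SI: r₁ = 798.6 Mm = 7.986e+08 m; r₂ = 3.514 Gm = 3.514e+09 m.
Transfer semi-major axis: a_t = (r₁ + r₂)/2 = (7.986e+08 + 3.514e+09)/2 = 2.1563e+09 m.
Circular speeds: v₁ = √(GM/r₁) = 270538 m/s, v₂ = √(GM/r₂) = 128971 m/s.
Transfer speeds (vis-viva v² = GM(2/r − 1/a_t)): v₁ᵗ = 345361 m/s, v₂ᵗ = 78487.7 m/s.
(a) ΔV₁ = |v₁ᵗ − v₁| ≈ 7.482e+04 m/s = 74.82 km/s.
(b) ΔV₂ = |v₂ − v₂ᵗ| ≈ 5.048e+04 m/s = 50.48 km/s.
(c) ΔV_total = ΔV₁ + ΔV₂ ≈ 1.253e+05 m/s = 125.3 km/s.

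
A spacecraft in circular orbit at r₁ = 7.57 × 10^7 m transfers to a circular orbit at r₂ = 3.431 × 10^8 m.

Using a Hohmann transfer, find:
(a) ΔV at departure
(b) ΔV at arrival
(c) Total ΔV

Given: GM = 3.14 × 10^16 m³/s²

Transfer semi-major axis: a_t = (r₁ + r₂)/2 = (7.57e+07 + 3.431e+08)/2 = 2.094e+08 m.
Circular speeds: v₁ = √(GM/r₁) = 20366.5 m/s, v₂ = √(GM/r₂) = 9566.53 m/s.
Transfer speeds (vis-viva v² = GM(2/r − 1/a_t)): v₁ᵗ = 26069.9 m/s, v₂ᵗ = 5751.94 m/s.
(a) ΔV₁ = |v₁ᵗ − v₁| ≈ 5703 m/s = 5.703 km/s.
(b) ΔV₂ = |v₂ − v₂ᵗ| ≈ 3815 m/s = 3.815 km/s.
(c) ΔV_total = ΔV₁ + ΔV₂ ≈ 9518 m/s = 9.518 km/s.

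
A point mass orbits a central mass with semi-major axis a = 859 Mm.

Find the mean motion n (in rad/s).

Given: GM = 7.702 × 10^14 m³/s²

Convert to SI: a = 859 Mm = 8.59e+08 m.
n = √(GM / a³).
n = √(7.702e+14 / (8.59e+08)³) rad/s ≈ 1.102e-06 rad/s.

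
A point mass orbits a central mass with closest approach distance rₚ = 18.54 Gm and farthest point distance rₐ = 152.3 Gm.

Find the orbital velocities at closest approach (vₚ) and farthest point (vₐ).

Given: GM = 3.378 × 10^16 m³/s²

Convert to SI: rₚ = 18.54 Gm = 1.854e+10 m; rₐ = 152.3 Gm = 1.523e+11 m.
Use the vis-viva equation v² = GM(2/r − 1/a) with a = (rₚ + rₐ)/2 = (1.854e+10 + 1.523e+11)/2 = 8.542e+10 m.
vₚ = √(GM · (2/rₚ − 1/a)) = √(3.378e+16 · (2/1.854e+10 − 1/8.542e+10)) m/s ≈ 1802 m/s = 1.802 km/s.
vₐ = √(GM · (2/rₐ − 1/a)) = √(3.378e+16 · (2/1.523e+11 − 1/8.542e+10)) m/s ≈ 219.4 m/s = 219.4 m/s.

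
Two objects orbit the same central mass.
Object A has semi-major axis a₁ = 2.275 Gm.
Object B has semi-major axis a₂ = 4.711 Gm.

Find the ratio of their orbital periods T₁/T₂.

Convert to SI: a₁ = 2.275 Gm = 2.275e+09 m; a₂ = 4.711 Gm = 4.711e+09 m.
From Kepler's third law, (T₁/T₂)² = (a₁/a₂)³, so T₁/T₂ = (a₁/a₂)^(3/2).
a₁/a₂ = 2.275e+09 / 4.711e+09 = 0.482912.
T₁/T₂ = (0.482912)^(3/2) ≈ 0.3356.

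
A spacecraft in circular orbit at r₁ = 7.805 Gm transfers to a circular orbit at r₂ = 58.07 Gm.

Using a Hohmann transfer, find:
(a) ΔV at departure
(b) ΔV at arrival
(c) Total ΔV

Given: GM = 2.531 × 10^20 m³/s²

Convert to SI: r₁ = 7.805 Gm = 7.805e+09 m; r₂ = 58.07 Gm = 5.807e+10 m.
Transfer semi-major axis: a_t = (r₁ + r₂)/2 = (7.805e+09 + 5.807e+10)/2 = 3.29375e+10 m.
Circular speeds: v₁ = √(GM/r₁) = 180078 m/s, v₂ = √(GM/r₂) = 66019.2 m/s.
Transfer speeds (vis-viva v² = GM(2/r − 1/a_t)): v₁ᵗ = 239106 m/s, v₂ᵗ = 32137.4 m/s.
(a) ΔV₁ = |v₁ᵗ − v₁| ≈ 5.903e+04 m/s = 59.03 km/s.
(b) ΔV₂ = |v₂ − v₂ᵗ| ≈ 3.388e+04 m/s = 33.88 km/s.
(c) ΔV_total = ΔV₁ + ΔV₂ ≈ 9.291e+04 m/s = 92.91 km/s.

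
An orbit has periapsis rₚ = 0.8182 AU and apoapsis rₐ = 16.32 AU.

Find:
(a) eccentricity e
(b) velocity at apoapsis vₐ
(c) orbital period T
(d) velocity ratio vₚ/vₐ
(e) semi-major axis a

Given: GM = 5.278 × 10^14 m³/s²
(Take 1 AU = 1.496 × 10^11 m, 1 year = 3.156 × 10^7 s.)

Convert to SI: rₚ = 0.8182 AU = 1.22403e+11 m; rₐ = 16.32 AU = 2.44147e+12 m.
(a) e = (rₐ − rₚ)/(rₐ + rₚ) = (2.44147e+12 − 1.22403e+11)/(2.44147e+12 + 1.22403e+11) ≈ 0.9045
(b) With a = (rₚ + rₐ)/2 = 1.28194e+12 m, vₐ = √(GM (2/rₐ − 1/a)) = √(5.278e+14 · (2/2.44147e+12 − 1/1.28194e+12)) m/s ≈ 4.543 m/s
(c) With a = (rₚ + rₐ)/2 = 1.28194e+12 m, T = 2π √(a³/GM) = 2π √((1.28194e+12)³/5.278e+14) s ≈ 3.97e+11 s
(d) Conservation of angular momentum (rₚvₚ = rₐvₐ) gives vₚ/vₐ = rₐ/rₚ = 2.44147e+12/1.22403e+11 ≈ 19.95
(e) a = (rₚ + rₐ)/2 = (1.22403e+11 + 2.44147e+12)/2 ≈ 1.282e+12 m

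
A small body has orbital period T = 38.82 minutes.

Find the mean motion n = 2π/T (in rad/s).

Convert to SI: T = 38.82 minutes = 2329.2 s.
n = 2π / T.
n = 2π / 2329.2 s ≈ 0.002698 rad/s.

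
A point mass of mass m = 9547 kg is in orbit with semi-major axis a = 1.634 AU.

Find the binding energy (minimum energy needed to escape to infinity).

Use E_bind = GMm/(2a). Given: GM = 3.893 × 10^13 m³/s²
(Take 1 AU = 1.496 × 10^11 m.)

Convert to SI: a = 1.634 AU = 2.44446e+11 m.
Total orbital energy is E = −GMm/(2a); binding energy is E_bind = −E = GMm/(2a).
E_bind = 3.893e+13 · 9547 / (2 · 2.44446e+11) J ≈ 7.602e+05 J = 760.2 kJ.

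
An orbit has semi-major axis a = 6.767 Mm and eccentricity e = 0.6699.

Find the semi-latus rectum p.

Convert to SI: a = 6.767 Mm = 6.767e+06 m.
p = a (1 − e²).
p = 6.767e+06 · (1 − (0.6699)²) = 6.767e+06 · 0.551234 ≈ 3.73e+06 m = 3.73 Mm.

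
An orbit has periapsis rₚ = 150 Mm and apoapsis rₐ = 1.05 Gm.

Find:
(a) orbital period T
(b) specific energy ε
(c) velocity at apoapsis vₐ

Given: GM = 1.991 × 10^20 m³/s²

Convert to SI: rₚ = 150 Mm = 1.5e+08 m; rₐ = 1.05 Gm = 1.05e+09 m.
(a) With a = (rₚ + rₐ)/2 = 6e+08 m, T = 2π √(a³/GM) = 2π √((6e+08)³/1.991e+20) s ≈ 6544 s
(b) With a = (rₚ + rₐ)/2 = 6e+08 m, ε = −GM/(2a) = −1.991e+20/(2 · 6e+08) J/kg ≈ -1.659e+11 J/kg
(c) With a = (rₚ + rₐ)/2 = 6e+08 m, vₐ = √(GM (2/rₐ − 1/a)) = √(1.991e+20 · (2/1.05e+09 − 1/6e+08)) m/s ≈ 2.177e+05 m/s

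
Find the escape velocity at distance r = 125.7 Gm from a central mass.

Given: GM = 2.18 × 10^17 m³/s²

Convert to SI: r = 125.7 Gm = 1.257e+11 m.
Escape velocity comes from setting total energy to zero: ½v² − GM/r = 0 ⇒ v_esc = √(2GM / r).
v_esc = √(2 · 2.18e+17 / 1.257e+11) m/s ≈ 1862 m/s = 1.862 km/s.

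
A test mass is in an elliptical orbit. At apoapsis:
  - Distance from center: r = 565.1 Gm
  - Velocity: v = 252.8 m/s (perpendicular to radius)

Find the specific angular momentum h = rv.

Convert to SI: r = 565.1 Gm = 5.651e+11 m.
With v perpendicular to r, h = r · v.
h = 5.651e+11 · 252.8 m²/s ≈ 1.429e+14 m²/s.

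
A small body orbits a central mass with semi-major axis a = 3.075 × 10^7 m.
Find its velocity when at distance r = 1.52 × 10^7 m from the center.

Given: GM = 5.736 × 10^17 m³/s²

Vis-viva: v = √(GM · (2/r − 1/a)).
2/r − 1/a = 2/1.52e+07 − 1/3.075e+07 = 9.90586e-08 m⁻¹.
v = √(5.736e+17 · 9.90586e-08) m/s ≈ 2.384e+05 m/s = 238.4 km/s.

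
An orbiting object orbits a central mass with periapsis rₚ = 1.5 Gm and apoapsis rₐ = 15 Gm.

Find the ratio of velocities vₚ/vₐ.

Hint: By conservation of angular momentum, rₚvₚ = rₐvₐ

Convert to SI: rₚ = 1.5 Gm = 1.5e+09 m; rₐ = 15 Gm = 1.5e+10 m.
Conservation of angular momentum gives rₚvₚ = rₐvₐ, so vₚ/vₐ = rₐ/rₚ.
vₚ/vₐ = 1.5e+10 / 1.5e+09 ≈ 10.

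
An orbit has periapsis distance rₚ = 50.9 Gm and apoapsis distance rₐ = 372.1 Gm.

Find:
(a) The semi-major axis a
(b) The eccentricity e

Convert to SI: rₚ = 50.9 Gm = 5.09e+10 m; rₐ = 372.1 Gm = 3.721e+11 m.
(a) a = (rₚ + rₐ) / 2 = (5.09e+10 + 3.721e+11) / 2 ≈ 2.115e+11 m = 211.5 Gm.
(b) e = (rₐ − rₚ) / (rₐ + rₚ) = (3.721e+11 − 5.09e+10) / (3.721e+11 + 5.09e+10) ≈ 0.7593.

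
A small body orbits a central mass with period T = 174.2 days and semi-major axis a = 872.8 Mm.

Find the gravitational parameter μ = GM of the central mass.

Convert to SI: T = 174.2 days = 1.50509e+07 s; a = 872.8 Mm = 8.728e+08 m.
GM = 4π² · a³ / T².
GM = 4π² · (8.728e+08)³ / (1.50509e+07)² m³/s² ≈ 1.159e+14 m³/s² = 1.159 × 10^14 m³/s².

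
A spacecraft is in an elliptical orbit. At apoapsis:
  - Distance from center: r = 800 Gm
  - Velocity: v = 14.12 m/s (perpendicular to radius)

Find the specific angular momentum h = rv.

Convert to SI: r = 800 Gm = 8e+11 m.
With v perpendicular to r, h = r · v.
h = 8e+11 · 14.12 m²/s ≈ 1.13e+13 m²/s.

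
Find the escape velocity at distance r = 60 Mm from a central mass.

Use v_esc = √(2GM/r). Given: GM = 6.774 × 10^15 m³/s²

Convert to SI: r = 60 Mm = 6e+07 m.
Escape velocity comes from setting total energy to zero: ½v² − GM/r = 0 ⇒ v_esc = √(2GM / r).
v_esc = √(2 · 6.774e+15 / 6e+07) m/s ≈ 1.503e+04 m/s = 15.03 km/s.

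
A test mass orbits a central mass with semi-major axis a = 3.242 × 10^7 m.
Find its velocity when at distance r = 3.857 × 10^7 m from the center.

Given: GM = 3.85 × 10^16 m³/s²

Vis-viva: v = √(GM · (2/r − 1/a)).
2/r − 1/a = 2/3.857e+07 − 1/3.242e+07 = 2.10086e-08 m⁻¹.
v = √(3.85e+16 · 2.10086e-08) m/s ≈ 2.844e+04 m/s = 28.44 km/s.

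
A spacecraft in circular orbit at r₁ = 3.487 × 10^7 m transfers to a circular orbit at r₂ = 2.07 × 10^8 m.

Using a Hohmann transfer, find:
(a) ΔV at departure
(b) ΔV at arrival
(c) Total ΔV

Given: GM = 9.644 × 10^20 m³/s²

Transfer semi-major axis: a_t = (r₁ + r₂)/2 = (3.487e+07 + 2.07e+08)/2 = 1.20935e+08 m.
Circular speeds: v₁ = √(GM/r₁) = 5.25899e+06 m/s, v₂ = √(GM/r₂) = 2.15846e+06 m/s.
Transfer speeds (vis-viva v² = GM(2/r − 1/a_t)): v₁ᵗ = 6.88037e+06 m/s, v₂ᵗ = 1.15903e+06 m/s.
(a) ΔV₁ = |v₁ᵗ − v₁| ≈ 1.621e+06 m/s = 1621 km/s.
(b) ΔV₂ = |v₂ − v₂ᵗ| ≈ 9.994e+05 m/s = 999.4 km/s.
(c) ΔV_total = ΔV₁ + ΔV₂ ≈ 2.621e+06 m/s = 2621 km/s.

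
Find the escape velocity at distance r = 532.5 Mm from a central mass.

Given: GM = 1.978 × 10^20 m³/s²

Convert to SI: r = 532.5 Mm = 5.325e+08 m.
Escape velocity comes from setting total energy to zero: ½v² − GM/r = 0 ⇒ v_esc = √(2GM / r).
v_esc = √(2 · 1.978e+20 / 5.325e+08) m/s ≈ 8.619e+05 m/s = 861.9 km/s.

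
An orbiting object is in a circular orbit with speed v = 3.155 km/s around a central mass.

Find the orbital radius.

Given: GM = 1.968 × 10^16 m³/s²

Convert to SI: v = 3.155 km/s = 3155 m/s.
For a circular orbit, v² = GM / r, so r = GM / v².
r = 1.968e+16 / (3155)² m ≈ 1.977e+09 m = 1.977 Gm.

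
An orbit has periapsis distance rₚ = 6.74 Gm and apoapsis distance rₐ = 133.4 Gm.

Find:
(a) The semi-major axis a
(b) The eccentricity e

Convert to SI: rₚ = 6.74 Gm = 6.74e+09 m; rₐ = 133.4 Gm = 1.334e+11 m.
(a) a = (rₚ + rₐ) / 2 = (6.74e+09 + 1.334e+11) / 2 ≈ 7.007e+10 m = 70.07 Gm.
(b) e = (rₐ − rₚ) / (rₐ + rₚ) = (1.334e+11 − 6.74e+09) / (1.334e+11 + 6.74e+09) ≈ 0.9038.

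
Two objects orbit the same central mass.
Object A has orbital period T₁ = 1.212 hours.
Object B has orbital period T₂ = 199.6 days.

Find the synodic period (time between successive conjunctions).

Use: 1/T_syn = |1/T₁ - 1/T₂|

Convert to SI: T₁ = 1.212 hours = 4363.2 s; T₂ = 199.6 days = 1.72454e+07 s.
T_syn = |T₁ · T₂ / (T₁ − T₂)|.
T_syn = |4363.2 · 1.72454e+07 / (4363.2 − 1.72454e+07)| s ≈ 4364 s = 1.212 hours.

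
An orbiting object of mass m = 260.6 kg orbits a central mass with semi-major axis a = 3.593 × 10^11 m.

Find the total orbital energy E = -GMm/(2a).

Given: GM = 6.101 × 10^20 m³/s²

E = −GMm / (2a).
E = −6.101e+20 · 260.6 / (2 · 3.593e+11) J ≈ -2.213e+11 J = -221.3 GJ.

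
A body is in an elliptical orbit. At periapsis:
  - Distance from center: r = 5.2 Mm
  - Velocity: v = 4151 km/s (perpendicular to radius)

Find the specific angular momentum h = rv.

Convert to SI: r = 5.2 Mm = 5.2e+06 m; v = 4151 km/s = 4.151e+06 m/s.
With v perpendicular to r, h = r · v.
h = 5.2e+06 · 4.151e+06 m²/s ≈ 2.159e+13 m²/s.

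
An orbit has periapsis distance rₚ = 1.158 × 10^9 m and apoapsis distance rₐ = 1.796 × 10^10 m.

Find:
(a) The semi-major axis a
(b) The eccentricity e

(a) a = (rₚ + rₐ) / 2 = (1.158e+09 + 1.796e+10) / 2 ≈ 9.559e+09 m = 9.559 × 10^9 m.
(b) e = (rₐ − rₚ) / (rₐ + rₚ) = (1.796e+10 − 1.158e+09) / (1.796e+10 + 1.158e+09) ≈ 0.8789.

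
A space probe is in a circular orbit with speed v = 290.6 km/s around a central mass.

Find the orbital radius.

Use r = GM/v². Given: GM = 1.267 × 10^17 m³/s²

Convert to SI: v = 290.6 km/s = 290600 m/s.
For a circular orbit, v² = GM / r, so r = GM / v².
r = 1.267e+17 / (290600)² m ≈ 1.5e+06 m = 1.5 Mm.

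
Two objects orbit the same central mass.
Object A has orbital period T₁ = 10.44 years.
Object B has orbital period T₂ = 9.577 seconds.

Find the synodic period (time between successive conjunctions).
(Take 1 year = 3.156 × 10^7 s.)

Convert to SI: T₁ = 10.44 years = 3.29486e+08 s.
T_syn = |T₁ · T₂ / (T₁ − T₂)|.
T_syn = |3.29486e+08 · 9.577 / (3.29486e+08 − 9.577)| s ≈ 9.577 s = 9.577 seconds.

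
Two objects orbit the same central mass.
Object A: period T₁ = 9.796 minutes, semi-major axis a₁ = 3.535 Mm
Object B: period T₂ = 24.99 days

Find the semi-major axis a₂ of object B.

Convert to SI: T₁ = 9.796 minutes = 587.76 s; a₁ = 3.535 Mm = 3.535e+06 m; T₂ = 24.99 days = 2.15914e+06 s.
Kepler's third law: (T₁/T₂)² = (a₁/a₂)³ ⇒ a₂ = a₁ · (T₂/T₁)^(2/3).
T₂/T₁ = 2.15914e+06 / 587.76 = 3673.5.
a₂ = 3.535e+06 · (3673.5)^(2/3) m ≈ 8.416e+08 m = 841.6 Mm.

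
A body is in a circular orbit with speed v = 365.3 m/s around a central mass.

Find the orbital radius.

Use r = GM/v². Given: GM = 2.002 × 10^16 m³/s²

For a circular orbit, v² = GM / r, so r = GM / v².
r = 2.002e+16 / (365.3)² m ≈ 1.5e+11 m = 150 Gm.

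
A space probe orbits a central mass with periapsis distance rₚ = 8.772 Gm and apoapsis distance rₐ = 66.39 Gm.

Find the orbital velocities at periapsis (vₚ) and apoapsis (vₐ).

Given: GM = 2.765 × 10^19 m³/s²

Convert to SI: rₚ = 8.772 Gm = 8.772e+09 m; rₐ = 66.39 Gm = 6.639e+10 m.
Use the vis-viva equation v² = GM(2/r − 1/a) with a = (rₚ + rₐ)/2 = (8.772e+09 + 6.639e+10)/2 = 3.7581e+10 m.
vₚ = √(GM · (2/rₚ − 1/a)) = √(2.765e+19 · (2/8.772e+09 − 1/3.7581e+10)) m/s ≈ 7.462e+04 m/s = 74.62 km/s.
vₐ = √(GM · (2/rₐ − 1/a)) = √(2.765e+19 · (2/6.639e+10 − 1/3.7581e+10)) m/s ≈ 9860 m/s = 9.86 km/s.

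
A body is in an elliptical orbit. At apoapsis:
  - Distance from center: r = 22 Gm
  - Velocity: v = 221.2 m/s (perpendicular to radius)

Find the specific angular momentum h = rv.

Convert to SI: r = 22 Gm = 2.2e+10 m.
With v perpendicular to r, h = r · v.
h = 2.2e+10 · 221.2 m²/s ≈ 4.866e+12 m²/s.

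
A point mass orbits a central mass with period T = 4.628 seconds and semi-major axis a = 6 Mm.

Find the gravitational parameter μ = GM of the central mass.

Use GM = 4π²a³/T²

Convert to SI: a = 6 Mm = 6e+06 m.
GM = 4π² · a³ / T².
GM = 4π² · (6e+06)³ / (4.628)² m³/s² ≈ 3.981e+20 m³/s² = 3.981 × 10^20 m³/s².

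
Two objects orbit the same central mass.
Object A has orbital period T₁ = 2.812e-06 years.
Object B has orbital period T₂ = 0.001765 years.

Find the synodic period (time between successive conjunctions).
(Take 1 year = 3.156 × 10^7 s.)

Convert to SI: T₁ = 2.812e-06 years = 88.7467 s; T₂ = 0.001765 years = 55703.4 s.
T_syn = |T₁ · T₂ / (T₁ − T₂)|.
T_syn = |88.7467 · 55703.4 / (88.7467 − 55703.4)| s ≈ 88.89 s = 2.816e-06 years.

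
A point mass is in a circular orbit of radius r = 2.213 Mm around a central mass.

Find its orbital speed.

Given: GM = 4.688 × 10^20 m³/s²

Convert to SI: r = 2.213 Mm = 2.213e+06 m.
For a circular orbit, gravity supplies the centripetal force, so v = √(GM / r).
v = √(4.688e+20 / 2.213e+06) m/s ≈ 1.455e+07 m/s = 1.455e+04 km/s.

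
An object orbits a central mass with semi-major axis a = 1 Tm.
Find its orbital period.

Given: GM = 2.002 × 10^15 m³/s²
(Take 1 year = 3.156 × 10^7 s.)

Convert to SI: a = 1 Tm = 1e+12 m.
Kepler's third law: T = 2π √(a³ / GM).
Substituting a = 1e+12 m and GM = 2.002e+15 m³/s²:
T = 2π √((1e+12)³ / 2.002e+15) s
T ≈ 1.404e+11 s = 4449 years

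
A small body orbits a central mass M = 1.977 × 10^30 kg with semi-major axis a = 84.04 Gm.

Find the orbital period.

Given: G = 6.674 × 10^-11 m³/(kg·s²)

Convert to SI: a = 84.04 Gm = 8.404e+10 m.
GM = G · M = 6.674e-11 · 1.977e+30 = 1.31945e+20 m³/s².
Kepler's third law: T = 2π √(a³ / GM).
Substituting a = 8.404e+10 m and GM = 1.31945e+20 m³/s²:
T = 2π √((8.404e+10)³ / 1.31945e+20) s
T ≈ 1.333e+07 s = 154.2 days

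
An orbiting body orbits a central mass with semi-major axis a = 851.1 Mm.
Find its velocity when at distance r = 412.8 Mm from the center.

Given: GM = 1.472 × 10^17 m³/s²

Convert to SI: a = 851.1 Mm = 8.511e+08 m; r = 412.8 Mm = 4.128e+08 m.
Vis-viva: v = √(GM · (2/r − 1/a)).
2/r − 1/a = 2/4.128e+08 − 1/8.511e+08 = 3.67001e-09 m⁻¹.
v = √(1.472e+17 · 3.67001e-09) m/s ≈ 2.324e+04 m/s = 23.24 km/s.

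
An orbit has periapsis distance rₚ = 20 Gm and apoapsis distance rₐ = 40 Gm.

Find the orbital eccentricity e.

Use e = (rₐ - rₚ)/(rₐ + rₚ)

Convert to SI: rₚ = 20 Gm = 2e+10 m; rₐ = 40 Gm = 4e+10 m.
e = (rₐ − rₚ) / (rₐ + rₚ).
e = (4e+10 − 2e+10) / (4e+10 + 2e+10) = 2e+10 / 6e+10 ≈ 0.3333.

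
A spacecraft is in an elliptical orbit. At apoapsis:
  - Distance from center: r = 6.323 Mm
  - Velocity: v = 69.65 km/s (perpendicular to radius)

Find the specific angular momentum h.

Convert to SI: r = 6.323 Mm = 6.323e+06 m; v = 69.65 km/s = 69650 m/s.
With v perpendicular to r, h = r · v.
h = 6.323e+06 · 69650 m²/s ≈ 4.404e+11 m²/s.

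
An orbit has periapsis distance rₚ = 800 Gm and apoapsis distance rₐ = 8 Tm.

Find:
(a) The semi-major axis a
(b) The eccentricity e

Convert to SI: rₚ = 800 Gm = 8e+11 m; rₐ = 8 Tm = 8e+12 m.
(a) a = (rₚ + rₐ) / 2 = (8e+11 + 8e+12) / 2 ≈ 4.4e+12 m = 4.4 Tm.
(b) e = (rₐ − rₚ) / (rₐ + rₚ) = (8e+12 − 8e+11) / (8e+12 + 8e+11) ≈ 0.8182.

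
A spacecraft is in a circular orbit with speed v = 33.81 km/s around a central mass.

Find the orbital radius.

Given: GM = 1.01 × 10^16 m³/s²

Convert to SI: v = 33.81 km/s = 33810 m/s.
For a circular orbit, v² = GM / r, so r = GM / v².
r = 1.01e+16 / (33810)² m ≈ 8.835e+06 m = 8.835 Mm.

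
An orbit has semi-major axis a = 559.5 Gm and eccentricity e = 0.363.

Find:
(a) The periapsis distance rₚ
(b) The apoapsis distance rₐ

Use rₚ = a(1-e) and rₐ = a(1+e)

Convert to SI: a = 559.5 Gm = 5.595e+11 m.
(a) rₚ = a(1 − e) = 5.595e+11 · (1 − 0.363) = 5.595e+11 · 0.637 ≈ 3.564e+11 m = 356.4 Gm.
(b) rₐ = a(1 + e) = 5.595e+11 · (1 + 0.363) = 5.595e+11 · 1.363 ≈ 7.626e+11 m = 762.6 Gm.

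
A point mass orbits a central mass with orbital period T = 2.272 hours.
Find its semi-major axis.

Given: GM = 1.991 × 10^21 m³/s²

Convert to SI: T = 2.272 hours = 8179.2 s.
Invert Kepler's third law: a = (GM · T² / (4π²))^(1/3).
Substituting T = 8179.2 s and GM = 1.991e+21 m³/s²:
a = (1.991e+21 · (8179.2)² / (4π²))^(1/3) m
a ≈ 1.5e+09 m = 1.5 Gm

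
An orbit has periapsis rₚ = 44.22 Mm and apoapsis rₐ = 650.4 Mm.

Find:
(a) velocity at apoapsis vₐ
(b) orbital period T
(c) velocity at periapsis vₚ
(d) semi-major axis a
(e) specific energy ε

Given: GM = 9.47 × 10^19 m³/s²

Convert to SI: rₚ = 44.22 Mm = 4.422e+07 m; rₐ = 650.4 Mm = 6.504e+08 m.
(a) With a = (rₚ + rₐ)/2 = 3.4731e+08 m, vₐ = √(GM (2/rₐ − 1/a)) = √(9.47e+19 · (2/6.504e+08 − 1/3.4731e+08)) m/s ≈ 1.362e+05 m/s
(b) With a = (rₚ + rₐ)/2 = 3.4731e+08 m, T = 2π √(a³/GM) = 2π √((3.4731e+08)³/9.47e+19) s ≈ 4179 s
(c) With a = (rₚ + rₐ)/2 = 3.4731e+08 m, vₚ = √(GM (2/rₚ − 1/a)) = √(9.47e+19 · (2/4.422e+07 − 1/3.4731e+08)) m/s ≈ 2.003e+06 m/s
(d) a = (rₚ + rₐ)/2 = (4.422e+07 + 6.504e+08)/2 ≈ 3.473e+08 m
(e) With a = (rₚ + rₐ)/2 = 3.4731e+08 m, ε = −GM/(2a) = −9.47e+19/(2 · 3.4731e+08) J/kg ≈ -1.363e+11 J/kg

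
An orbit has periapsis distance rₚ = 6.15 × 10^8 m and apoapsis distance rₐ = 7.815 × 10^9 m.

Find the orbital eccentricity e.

e = (rₐ − rₚ) / (rₐ + rₚ).
e = (7.815e+09 − 6.15e+08) / (7.815e+09 + 6.15e+08) = 7.2e+09 / 8.43e+09 ≈ 0.8541.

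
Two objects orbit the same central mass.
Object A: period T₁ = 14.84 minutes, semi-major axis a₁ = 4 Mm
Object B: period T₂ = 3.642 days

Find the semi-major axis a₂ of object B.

Convert to SI: T₁ = 14.84 minutes = 890.4 s; a₁ = 4 Mm = 4e+06 m; T₂ = 3.642 days = 314669 s.
Kepler's third law: (T₁/T₂)² = (a₁/a₂)³ ⇒ a₂ = a₁ · (T₂/T₁)^(2/3).
T₂/T₁ = 314669 / 890.4 = 353.402.
a₂ = 4e+06 · (353.402)^(2/3) m ≈ 1.999e+08 m = 199.9 Mm.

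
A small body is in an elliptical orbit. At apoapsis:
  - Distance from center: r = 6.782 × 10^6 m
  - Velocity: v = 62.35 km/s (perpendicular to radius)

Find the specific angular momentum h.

Convert to SI: v = 62.35 km/s = 62350 m/s.
With v perpendicular to r, h = r · v.
h = 6.782e+06 · 62350 m²/s ≈ 4.229e+11 m²/s.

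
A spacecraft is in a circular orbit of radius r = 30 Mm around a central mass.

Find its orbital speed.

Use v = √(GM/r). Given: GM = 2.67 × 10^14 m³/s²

Convert to SI: r = 30 Mm = 3e+07 m.
For a circular orbit, gravity supplies the centripetal force, so v = √(GM / r).
v = √(2.67e+14 / 3e+07) m/s ≈ 2983 m/s = 2.983 km/s.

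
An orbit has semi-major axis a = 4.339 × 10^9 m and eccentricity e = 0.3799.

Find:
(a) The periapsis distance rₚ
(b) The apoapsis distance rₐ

(a) rₚ = a(1 − e) = 4.339e+09 · (1 − 0.3799) = 4.339e+09 · 0.6201 ≈ 2.691e+09 m = 2.691 × 10^9 m.
(b) rₐ = a(1 + e) = 4.339e+09 · (1 + 0.3799) = 4.339e+09 · 1.3799 ≈ 5.987e+09 m = 5.987 × 10^9 m.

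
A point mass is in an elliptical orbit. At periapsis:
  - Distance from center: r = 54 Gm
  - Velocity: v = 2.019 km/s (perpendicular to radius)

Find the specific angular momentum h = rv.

Convert to SI: r = 54 Gm = 5.4e+10 m; v = 2.019 km/s = 2019 m/s.
With v perpendicular to r, h = r · v.
h = 5.4e+10 · 2019 m²/s ≈ 1.09e+14 m²/s.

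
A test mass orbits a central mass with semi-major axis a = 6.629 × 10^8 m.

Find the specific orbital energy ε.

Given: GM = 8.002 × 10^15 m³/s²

ε = −GM / (2a).
ε = −8.002e+15 / (2 · 6.629e+08) J/kg ≈ -6.036e+06 J/kg = -6.036 MJ/kg.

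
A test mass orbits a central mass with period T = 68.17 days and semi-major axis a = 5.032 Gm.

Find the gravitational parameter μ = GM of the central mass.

Convert to SI: T = 68.17 days = 5.88989e+06 s; a = 5.032 Gm = 5.032e+09 m.
GM = 4π² · a³ / T².
GM = 4π² · (5.032e+09)³ / (5.88989e+06)² m³/s² ≈ 1.45e+17 m³/s² = 1.45 × 10^17 m³/s².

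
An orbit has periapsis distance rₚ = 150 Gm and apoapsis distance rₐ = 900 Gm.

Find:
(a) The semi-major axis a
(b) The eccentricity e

Convert to SI: rₚ = 150 Gm = 1.5e+11 m; rₐ = 900 Gm = 9e+11 m.
(a) a = (rₚ + rₐ) / 2 = (1.5e+11 + 9e+11) / 2 ≈ 5.25e+11 m = 525 Gm.
(b) e = (rₐ − rₚ) / (rₐ + rₚ) = (9e+11 − 1.5e+11) / (9e+11 + 1.5e+11) ≈ 0.7143.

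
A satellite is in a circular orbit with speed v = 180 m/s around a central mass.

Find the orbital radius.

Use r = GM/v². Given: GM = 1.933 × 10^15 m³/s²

For a circular orbit, v² = GM / r, so r = GM / v².
r = 1.933e+15 / (180)² m ≈ 5.966e+10 m = 5.966 × 10^10 m.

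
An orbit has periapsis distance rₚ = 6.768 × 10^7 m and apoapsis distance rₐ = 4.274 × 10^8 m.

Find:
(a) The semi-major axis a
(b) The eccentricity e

(a) a = (rₚ + rₐ) / 2 = (6.768e+07 + 4.274e+08) / 2 ≈ 2.475e+08 m = 2.475 × 10^8 m.
(b) e = (rₐ − rₚ) / (rₐ + rₚ) = (4.274e+08 − 6.768e+07) / (4.274e+08 + 6.768e+07) ≈ 0.7266.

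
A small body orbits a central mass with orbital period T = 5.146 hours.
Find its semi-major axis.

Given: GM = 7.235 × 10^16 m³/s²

Convert to SI: T = 5.146 hours = 18525.6 s.
Invert Kepler's third law: a = (GM · T² / (4π²))^(1/3).
Substituting T = 18525.6 s and GM = 7.235e+16 m³/s²:
a = (7.235e+16 · (18525.6)² / (4π²))^(1/3) m
a ≈ 8.568e+07 m = 8.568 × 10^7 m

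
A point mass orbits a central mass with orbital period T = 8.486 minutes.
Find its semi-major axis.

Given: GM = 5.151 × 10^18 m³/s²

Convert to SI: T = 8.486 minutes = 509.16 s.
Invert Kepler's third law: a = (GM · T² / (4π²))^(1/3).
Substituting T = 509.16 s and GM = 5.151e+18 m³/s²:
a = (5.151e+18 · (509.16)² / (4π²))^(1/3) m
a ≈ 3.234e+07 m = 32.34 Mm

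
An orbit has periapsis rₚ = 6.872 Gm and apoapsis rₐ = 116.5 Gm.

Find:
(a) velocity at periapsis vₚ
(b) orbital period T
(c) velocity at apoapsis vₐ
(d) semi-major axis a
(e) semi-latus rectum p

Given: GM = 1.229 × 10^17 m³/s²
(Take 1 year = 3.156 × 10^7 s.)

Convert to SI: rₚ = 6.872 Gm = 6.872e+09 m; rₐ = 116.5 Gm = 1.165e+11 m.
(a) With a = (rₚ + rₐ)/2 = 6.1686e+10 m, vₚ = √(GM (2/rₚ − 1/a)) = √(1.229e+17 · (2/6.872e+09 − 1/6.1686e+10)) m/s ≈ 5812 m/s
(b) With a = (rₚ + rₐ)/2 = 6.1686e+10 m, T = 2π √(a³/GM) = 2π √((6.1686e+10)³/1.229e+17) s ≈ 2.746e+08 s
(c) With a = (rₚ + rₐ)/2 = 6.1686e+10 m, vₐ = √(GM (2/rₐ − 1/a)) = √(1.229e+17 · (2/1.165e+11 − 1/6.1686e+10)) m/s ≈ 342.8 m/s
(d) a = (rₚ + rₐ)/2 = (6.872e+09 + 1.165e+11)/2 ≈ 6.169e+10 m
(e) From a = (rₚ + rₐ)/2 = 6.1686e+10 m and e = (rₐ − rₚ)/(rₐ + rₚ) = 0.888597, p = a(1 − e²) = 6.1686e+10 · (1 − (0.888597)²) ≈ 1.298e+10 m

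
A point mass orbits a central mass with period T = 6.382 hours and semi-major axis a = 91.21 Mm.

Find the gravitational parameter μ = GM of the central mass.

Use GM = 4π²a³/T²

Convert to SI: T = 6.382 hours = 22975.2 s; a = 91.21 Mm = 9.121e+07 m.
GM = 4π² · a³ / T².
GM = 4π² · (9.121e+07)³ / (22975.2)² m³/s² ≈ 5.675e+16 m³/s² = 5.675 × 10^16 m³/s².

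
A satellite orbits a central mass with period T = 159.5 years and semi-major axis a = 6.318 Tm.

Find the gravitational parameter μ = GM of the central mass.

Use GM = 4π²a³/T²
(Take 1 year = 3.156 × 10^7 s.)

Convert to SI: T = 159.5 years = 5.03382e+09 s; a = 6.318 Tm = 6.318e+12 m.
GM = 4π² · a³ / T².
GM = 4π² · (6.318e+12)³ / (5.03382e+09)² m³/s² ≈ 3.929e+20 m³/s² = 3.929 × 10^20 m³/s².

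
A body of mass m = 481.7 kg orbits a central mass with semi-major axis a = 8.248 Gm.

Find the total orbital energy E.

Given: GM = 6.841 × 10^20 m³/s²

Convert to SI: a = 8.248 Gm = 8.248e+09 m.
E = −GMm / (2a).
E = −6.841e+20 · 481.7 / (2 · 8.248e+09) J ≈ -1.998e+13 J = -19.98 TJ.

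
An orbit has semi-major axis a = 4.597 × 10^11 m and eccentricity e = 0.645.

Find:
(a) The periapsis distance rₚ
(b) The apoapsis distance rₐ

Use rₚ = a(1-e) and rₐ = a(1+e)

(a) rₚ = a(1 − e) = 4.597e+11 · (1 − 0.645) = 4.597e+11 · 0.355 ≈ 1.632e+11 m = 1.632 × 10^11 m.
(b) rₐ = a(1 + e) = 4.597e+11 · (1 + 0.645) = 4.597e+11 · 1.645 ≈ 7.562e+11 m = 7.562 × 10^11 m.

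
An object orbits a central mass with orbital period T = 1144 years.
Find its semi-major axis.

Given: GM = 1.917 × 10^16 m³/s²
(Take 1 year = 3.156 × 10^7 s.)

Convert to SI: T = 1144 years = 3.61046e+10 s.
Invert Kepler's third law: a = (GM · T² / (4π²))^(1/3).
Substituting T = 3.61046e+10 s and GM = 1.917e+16 m³/s²:
a = (1.917e+16 · (3.61046e+10)² / (4π²))^(1/3) m
a ≈ 8.586e+11 m = 858.6 Gm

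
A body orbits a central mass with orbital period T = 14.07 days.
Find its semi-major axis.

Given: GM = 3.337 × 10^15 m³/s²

Convert to SI: T = 14.07 days = 1.21565e+06 s.
Invert Kepler's third law: a = (GM · T² / (4π²))^(1/3).
Substituting T = 1.21565e+06 s and GM = 3.337e+15 m³/s²:
a = (3.337e+15 · (1.21565e+06)² / (4π²))^(1/3) m
a ≈ 4.999e+08 m = 499.9 Mm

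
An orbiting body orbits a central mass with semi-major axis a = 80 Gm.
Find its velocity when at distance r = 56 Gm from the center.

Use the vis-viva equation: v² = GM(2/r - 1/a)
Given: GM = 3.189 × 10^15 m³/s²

Convert to SI: a = 80 Gm = 8e+10 m; r = 56 Gm = 5.6e+10 m.
Vis-viva: v = √(GM · (2/r − 1/a)).
2/r − 1/a = 2/5.6e+10 − 1/8e+10 = 2.32143e-11 m⁻¹.
v = √(3.189e+15 · 2.32143e-11) m/s ≈ 272.1 m/s = 272.1 m/s.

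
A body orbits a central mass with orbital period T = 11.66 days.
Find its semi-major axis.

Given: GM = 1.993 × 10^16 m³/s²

Convert to SI: T = 11.66 days = 1.00742e+06 s.
Invert Kepler's third law: a = (GM · T² / (4π²))^(1/3).
Substituting T = 1.00742e+06 s and GM = 1.993e+16 m³/s²:
a = (1.993e+16 · (1.00742e+06)² / (4π²))^(1/3) m
a ≈ 8.002e+08 m = 800.2 Mm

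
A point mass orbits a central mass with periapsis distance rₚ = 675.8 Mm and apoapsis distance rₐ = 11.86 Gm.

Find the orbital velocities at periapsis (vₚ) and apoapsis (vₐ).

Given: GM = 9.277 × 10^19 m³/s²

Convert to SI: rₚ = 675.8 Mm = 6.758e+08 m; rₐ = 11.86 Gm = 1.186e+10 m.
Use the vis-viva equation v² = GM(2/r − 1/a) with a = (rₚ + rₐ)/2 = (6.758e+08 + 1.186e+10)/2 = 6.2679e+09 m.
vₚ = √(GM · (2/rₚ − 1/a)) = √(9.277e+19 · (2/6.758e+08 − 1/6.2679e+09)) m/s ≈ 5.097e+05 m/s = 509.7 km/s.
vₐ = √(GM · (2/rₐ − 1/a)) = √(9.277e+19 · (2/1.186e+10 − 1/6.2679e+09)) m/s ≈ 2.904e+04 m/s = 29.04 km/s.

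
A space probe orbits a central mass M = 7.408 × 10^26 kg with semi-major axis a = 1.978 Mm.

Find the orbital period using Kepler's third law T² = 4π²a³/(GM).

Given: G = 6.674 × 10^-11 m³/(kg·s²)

Convert to SI: a = 1.978 Mm = 1.978e+06 m.
GM = G · M = 6.674e-11 · 7.408e+26 = 4.9441e+16 m³/s².
Kepler's third law: T = 2π √(a³ / GM).
Substituting a = 1.978e+06 m and GM = 4.9441e+16 m³/s²:
T = 2π √((1.978e+06)³ / 4.9441e+16) s
T ≈ 78.61 s = 1.31 minutes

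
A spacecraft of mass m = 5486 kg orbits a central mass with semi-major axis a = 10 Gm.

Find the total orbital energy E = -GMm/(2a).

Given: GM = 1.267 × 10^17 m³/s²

Convert to SI: a = 10 Gm = 1e+10 m.
E = −GMm / (2a).
E = −1.267e+17 · 5486 / (2 · 1e+10) J ≈ -3.475e+10 J = -34.75 GJ.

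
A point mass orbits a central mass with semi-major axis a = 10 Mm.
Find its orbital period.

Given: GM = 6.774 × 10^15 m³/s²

Convert to SI: a = 10 Mm = 1e+07 m.
Kepler's third law: T = 2π √(a³ / GM).
Substituting a = 1e+07 m and GM = 6.774e+15 m³/s²:
T = 2π √((1e+07)³ / 6.774e+15) s
T ≈ 2414 s = 40.24 minutes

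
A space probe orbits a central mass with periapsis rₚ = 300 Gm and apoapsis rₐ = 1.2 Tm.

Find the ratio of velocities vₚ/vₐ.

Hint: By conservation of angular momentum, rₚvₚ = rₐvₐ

Convert to SI: rₚ = 300 Gm = 3e+11 m; rₐ = 1.2 Tm = 1.2e+12 m.
Conservation of angular momentum gives rₚvₚ = rₐvₐ, so vₚ/vₐ = rₐ/rₚ.
vₚ/vₐ = 1.2e+12 / 3e+11 ≈ 4.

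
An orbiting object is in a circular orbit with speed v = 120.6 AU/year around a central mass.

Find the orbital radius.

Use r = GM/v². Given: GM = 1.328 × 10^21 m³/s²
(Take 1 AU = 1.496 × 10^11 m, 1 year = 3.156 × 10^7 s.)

Convert to SI: v = 120.6 AU/year = 571665 m/s.
For a circular orbit, v² = GM / r, so r = GM / v².
r = 1.328e+21 / (571665)² m ≈ 4.064e+09 m = 0.02716 AU.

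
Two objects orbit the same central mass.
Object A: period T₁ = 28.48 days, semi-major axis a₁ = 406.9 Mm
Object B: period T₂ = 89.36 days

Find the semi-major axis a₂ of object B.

Convert to SI: T₁ = 28.48 days = 2.46067e+06 s; a₁ = 406.9 Mm = 4.069e+08 m; T₂ = 89.36 days = 7.7207e+06 s.
Kepler's third law: (T₁/T₂)² = (a₁/a₂)³ ⇒ a₂ = a₁ · (T₂/T₁)^(2/3).
T₂/T₁ = 7.7207e+06 / 2.46067e+06 = 3.13764.
a₂ = 4.069e+08 · (3.13764)^(2/3) m ≈ 8.721e+08 m = 872.1 Mm.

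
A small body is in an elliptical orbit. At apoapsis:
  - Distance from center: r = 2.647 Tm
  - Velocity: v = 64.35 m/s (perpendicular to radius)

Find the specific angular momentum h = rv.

Convert to SI: r = 2.647 Tm = 2.647e+12 m.
With v perpendicular to r, h = r · v.
h = 2.647e+12 · 64.35 m²/s ≈ 1.703e+14 m²/s.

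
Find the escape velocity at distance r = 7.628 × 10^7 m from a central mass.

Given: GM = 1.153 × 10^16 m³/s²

Escape velocity comes from setting total energy to zero: ½v² − GM/r = 0 ⇒ v_esc = √(2GM / r).
v_esc = √(2 · 1.153e+16 / 7.628e+07) m/s ≈ 1.739e+04 m/s = 17.39 km/s.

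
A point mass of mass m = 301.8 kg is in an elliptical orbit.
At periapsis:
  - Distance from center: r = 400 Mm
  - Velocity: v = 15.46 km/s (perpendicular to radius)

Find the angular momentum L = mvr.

Convert to SI: r = 400 Mm = 4e+08 m; v = 15.46 km/s = 15460 m/s.
Since v is perpendicular to r, L = m · v · r.
L = 301.8 · 15460 · 4e+08 kg·m²/s ≈ 1.866e+15 kg·m²/s.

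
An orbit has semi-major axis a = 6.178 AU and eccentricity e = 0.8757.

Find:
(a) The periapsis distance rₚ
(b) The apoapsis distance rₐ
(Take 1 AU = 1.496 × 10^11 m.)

Convert to SI: a = 6.178 AU = 9.24229e+11 m.
(a) rₚ = a(1 − e) = 9.24229e+11 · (1 − 0.8757) = 9.24229e+11 · 0.1243 ≈ 1.149e+11 m = 0.7679 AU.
(b) rₐ = a(1 + e) = 9.24229e+11 · (1 + 0.8757) = 9.24229e+11 · 1.8757 ≈ 1.734e+12 m = 11.59 AU.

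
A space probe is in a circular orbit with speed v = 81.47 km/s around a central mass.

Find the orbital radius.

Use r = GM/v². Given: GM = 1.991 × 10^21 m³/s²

Convert to SI: v = 81.47 km/s = 81470 m/s.
For a circular orbit, v² = GM / r, so r = GM / v².
r = 1.991e+21 / (81470)² m ≈ 3e+11 m = 300 Gm.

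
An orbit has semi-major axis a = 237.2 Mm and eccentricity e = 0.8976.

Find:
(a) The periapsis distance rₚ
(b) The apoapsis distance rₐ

Convert to SI: a = 237.2 Mm = 2.372e+08 m.
(a) rₚ = a(1 − e) = 2.372e+08 · (1 − 0.8976) = 2.372e+08 · 0.1024 ≈ 2.429e+07 m = 24.29 Mm.
(b) rₐ = a(1 + e) = 2.372e+08 · (1 + 0.8976) = 2.372e+08 · 1.8976 ≈ 4.501e+08 m = 450.1 Mm.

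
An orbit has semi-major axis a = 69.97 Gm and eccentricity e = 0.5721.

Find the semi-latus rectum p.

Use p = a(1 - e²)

Convert to SI: a = 69.97 Gm = 6.997e+10 m.
p = a (1 − e²).
p = 6.997e+10 · (1 − (0.5721)²) = 6.997e+10 · 0.672702 ≈ 4.707e+10 m = 47.07 Gm.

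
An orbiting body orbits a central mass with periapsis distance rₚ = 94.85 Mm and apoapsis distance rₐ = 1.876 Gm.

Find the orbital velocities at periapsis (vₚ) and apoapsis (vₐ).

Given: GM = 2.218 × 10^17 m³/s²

Convert to SI: rₚ = 94.85 Mm = 9.485e+07 m; rₐ = 1.876 Gm = 1.876e+09 m.
Use the vis-viva equation v² = GM(2/r − 1/a) with a = (rₚ + rₐ)/2 = (9.485e+07 + 1.876e+09)/2 = 9.85425e+08 m.
vₚ = √(GM · (2/rₚ − 1/a)) = √(2.218e+17 · (2/9.485e+07 − 1/9.85425e+08)) m/s ≈ 6.672e+04 m/s = 66.72 km/s.
vₐ = √(GM · (2/rₐ − 1/a)) = √(2.218e+17 · (2/1.876e+09 − 1/9.85425e+08)) m/s ≈ 3373 m/s = 3.373 km/s.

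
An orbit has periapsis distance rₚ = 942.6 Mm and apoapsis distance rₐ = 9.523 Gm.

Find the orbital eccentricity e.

Convert to SI: rₚ = 942.6 Mm = 9.426e+08 m; rₐ = 9.523 Gm = 9.523e+09 m.
e = (rₐ − rₚ) / (rₐ + rₚ).
e = (9.523e+09 − 9.426e+08) / (9.523e+09 + 9.426e+08) = 8.5804e+09 / 1.04656e+10 ≈ 0.8199.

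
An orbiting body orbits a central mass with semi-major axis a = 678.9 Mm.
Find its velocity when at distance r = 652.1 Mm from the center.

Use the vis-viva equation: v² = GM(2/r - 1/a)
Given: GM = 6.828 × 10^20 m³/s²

Convert to SI: a = 678.9 Mm = 6.789e+08 m; r = 652.1 Mm = 6.521e+08 m.
Vis-viva: v = √(GM · (2/r − 1/a)).
2/r − 1/a = 2/6.521e+08 − 1/6.789e+08 = 1.59404e-09 m⁻¹.
v = √(6.828e+20 · 1.59404e-09) m/s ≈ 1.043e+06 m/s = 1043 km/s.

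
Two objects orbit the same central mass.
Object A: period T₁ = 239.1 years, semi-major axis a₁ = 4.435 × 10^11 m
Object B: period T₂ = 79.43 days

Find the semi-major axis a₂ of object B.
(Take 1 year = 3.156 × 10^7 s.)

Convert to SI: T₁ = 239.1 years = 7.546e+09 s; T₂ = 79.43 days = 6.86275e+06 s.
Kepler's third law: (T₁/T₂)² = (a₁/a₂)³ ⇒ a₂ = a₁ · (T₂/T₁)^(2/3).
T₂/T₁ = 6.86275e+06 / 7.546e+09 = 0.000909456.
a₂ = 4.435e+11 · (0.000909456)^(2/3) m ≈ 4.163e+09 m = 4.163 × 10^9 m.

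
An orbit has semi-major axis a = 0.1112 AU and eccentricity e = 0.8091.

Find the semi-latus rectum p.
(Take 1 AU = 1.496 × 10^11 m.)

Convert to SI: a = 0.1112 AU = 1.66355e+10 m.
p = a (1 − e²).
p = 1.66355e+10 · (1 − (0.8091)²) = 1.66355e+10 · 0.345357 ≈ 5.745e+09 m = 0.0384 AU.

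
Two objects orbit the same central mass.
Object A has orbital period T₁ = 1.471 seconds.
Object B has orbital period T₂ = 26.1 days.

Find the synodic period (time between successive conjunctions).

Convert to SI: T₂ = 26.1 days = 2.25504e+06 s.
T_syn = |T₁ · T₂ / (T₁ − T₂)|.
T_syn = |1.471 · 2.25504e+06 / (1.471 − 2.25504e+06)| s ≈ 1.471 s = 1.471 seconds.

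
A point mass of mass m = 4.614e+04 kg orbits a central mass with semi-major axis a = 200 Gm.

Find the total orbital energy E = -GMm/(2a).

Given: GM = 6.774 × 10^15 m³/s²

Convert to SI: a = 200 Gm = 2e+11 m.
E = −GMm / (2a).
E = −6.774e+15 · 4.614e+04 / (2 · 2e+11) J ≈ -7.814e+08 J = -781.4 MJ.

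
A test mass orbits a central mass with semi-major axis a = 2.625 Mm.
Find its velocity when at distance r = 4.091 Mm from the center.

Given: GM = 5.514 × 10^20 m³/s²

Convert to SI: a = 2.625 Mm = 2.625e+06 m; r = 4.091 Mm = 4.091e+06 m.
Vis-viva: v = √(GM · (2/r − 1/a)).
2/r − 1/a = 2/4.091e+06 − 1/2.625e+06 = 1.07926e-07 m⁻¹.
v = √(5.514e+20 · 1.07926e-07) m/s ≈ 7.714e+06 m/s = 7714 km/s.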